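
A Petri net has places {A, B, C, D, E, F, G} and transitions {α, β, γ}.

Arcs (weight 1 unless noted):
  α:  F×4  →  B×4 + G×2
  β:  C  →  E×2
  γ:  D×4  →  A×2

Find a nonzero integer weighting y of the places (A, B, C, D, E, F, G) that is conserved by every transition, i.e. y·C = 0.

y = (A:2, B:0, C:0, D:1, E:0, F:0, G:0)

Incidence matrix C (rows=places, cols=transitions):
        α    β    γ
    A   0    0    2
    B   4    0    0
    C   0   -1    0
    D   0    0   -4
    E   0    2    0
    F  -4    0    0
    G   2    0    0

Candidate y = [2, 0, 0, 1, 0, 0, 0]; check y·C column-wise:
  col α: 2·0 + 0·4 + 1·0 + 0·-4 + 0·2 = 0
  col β: 2·0 + 0·-1 + 1·0 + 0·2 = 0
  col γ: 2·2 + 1·-4 = 0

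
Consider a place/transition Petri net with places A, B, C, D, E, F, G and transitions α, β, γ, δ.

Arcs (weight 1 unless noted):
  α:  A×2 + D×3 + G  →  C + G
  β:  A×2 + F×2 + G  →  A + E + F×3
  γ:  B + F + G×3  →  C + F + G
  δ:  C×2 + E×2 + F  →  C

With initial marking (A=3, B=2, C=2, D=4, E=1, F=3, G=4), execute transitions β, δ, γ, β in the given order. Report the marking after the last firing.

(A=1, B=1, C=2, D=4, E=1, F=4, G=0)

step 1: fire β:  (A=3, B=2, C=2, D=4, E=1, F=3, G=4) → (A=2, B=2, C=2, D=4, E=2, F=4, G=3)
step 2: fire δ:  (A=2, B=2, C=2, D=4, E=2, F=4, G=3) → (A=2, B=2, C=1, D=4, E=0, F=3, G=3)
step 3: fire γ:  (A=2, B=2, C=1, D=4, E=0, F=3, G=3) → (A=2, B=1, C=2, D=4, E=0, F=3, G=1)
step 4: fire β:  (A=2, B=1, C=2, D=4, E=0, F=3, G=1) → (A=1, B=1, C=2, D=4, E=1, F=4, G=0)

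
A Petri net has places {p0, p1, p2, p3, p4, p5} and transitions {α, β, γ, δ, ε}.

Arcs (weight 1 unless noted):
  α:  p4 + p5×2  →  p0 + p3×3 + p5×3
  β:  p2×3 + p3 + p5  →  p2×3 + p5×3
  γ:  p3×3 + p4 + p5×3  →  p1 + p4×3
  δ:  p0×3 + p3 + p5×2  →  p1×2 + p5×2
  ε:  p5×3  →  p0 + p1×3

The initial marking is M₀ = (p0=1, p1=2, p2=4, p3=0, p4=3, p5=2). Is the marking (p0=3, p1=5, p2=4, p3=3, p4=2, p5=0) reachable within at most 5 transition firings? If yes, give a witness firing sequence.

YES — reachable via ⟨α, ε⟩ (2 firings)

step 1: fire α:  (p0=1, p1=2, p2=4, p3=0, p4=3, p5=2) → (p0=2, p1=2, p2=4, p3=3, p4=2, p5=3)
step 2: fire ε:  (p0=2, p1=2, p2=4, p3=3, p4=2, p5=3) → (p0=3, p1=5, p2=4, p3=3, p4=2, p5=0)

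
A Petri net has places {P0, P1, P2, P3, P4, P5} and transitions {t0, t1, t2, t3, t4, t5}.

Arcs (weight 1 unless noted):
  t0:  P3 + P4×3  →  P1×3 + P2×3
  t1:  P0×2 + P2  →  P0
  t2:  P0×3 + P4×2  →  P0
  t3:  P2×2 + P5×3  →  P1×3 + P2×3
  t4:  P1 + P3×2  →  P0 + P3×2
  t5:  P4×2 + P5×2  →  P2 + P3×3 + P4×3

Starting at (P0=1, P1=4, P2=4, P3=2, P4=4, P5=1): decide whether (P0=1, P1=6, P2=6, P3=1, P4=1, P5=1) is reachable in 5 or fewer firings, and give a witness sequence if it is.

step 1: fire t4:  (P0=1, P1=4, P2=4, P3=2, P4=4, P5=1) → (P0=2, P1=3, P2=4, P3=2, P4=4, P5=1)
step 2: fire t0:  (P0=2, P1=3, P2=4, P3=2, P4=4, P5=1) → (P0=2, P1=6, P2=7, P3=1, P4=1, P5=1)
step 3: fire t1:  (P0=2, P1=6, P2=7, P3=1, P4=1, P5=1) → (P0=1, P1=6, P2=6, P3=1, P4=1, P5=1)

YES — reachable via ⟨t4, t0, t1⟩ (3 firings)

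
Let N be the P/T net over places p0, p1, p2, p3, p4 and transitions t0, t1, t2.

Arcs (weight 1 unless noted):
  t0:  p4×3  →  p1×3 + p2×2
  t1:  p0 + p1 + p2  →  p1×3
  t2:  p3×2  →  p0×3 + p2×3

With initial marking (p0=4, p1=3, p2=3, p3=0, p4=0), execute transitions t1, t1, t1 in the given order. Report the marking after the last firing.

step 1: fire t1:  (p0=4, p1=3, p2=3, p3=0, p4=0) → (p0=3, p1=5, p2=2, p3=0, p4=0)
step 2: fire t1:  (p0=3, p1=5, p2=2, p3=0, p4=0) → (p0=2, p1=7, p2=1, p3=0, p4=0)
step 3: fire t1:  (p0=2, p1=7, p2=1, p3=0, p4=0) → (p0=1, p1=9, p2=0, p3=0, p4=0)

(p0=1, p1=9, p2=0, p3=0, p4=0)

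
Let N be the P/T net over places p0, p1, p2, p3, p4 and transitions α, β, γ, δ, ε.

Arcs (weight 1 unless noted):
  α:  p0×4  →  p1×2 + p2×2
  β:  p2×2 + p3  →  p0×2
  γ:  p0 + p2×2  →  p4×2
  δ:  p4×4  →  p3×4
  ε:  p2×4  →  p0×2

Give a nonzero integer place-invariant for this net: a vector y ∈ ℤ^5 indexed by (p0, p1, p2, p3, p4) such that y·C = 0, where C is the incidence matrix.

Incidence matrix C (rows=places, cols=transitions):
        α    β    γ    δ    ε
   p0  -4    2   -1    0    2
   p1   2    0    0    0    0
   p2   2   -2   -2    0   -4
   p3   0   -1    0    4    0
   p4   0    0    2   -4    0

Candidate y = [2, 3, 1, 2, 2]; check y·C column-wise:
  col α: 2·-4 + 3·2 + 1·2 + 2·0 + 2·0 = 0
  col β: 2·2 + 3·0 + 1·-2 + 2·-1 + 2·0 = 0
  col γ: 2·-1 + 3·0 + 1·-2 + 2·0 + 2·2 = 0
  col δ: 2·0 + 3·0 + 1·0 + 2·4 + 2·-4 = 0
  col ε: 2·2 + 3·0 + 1·-4 + 2·0 + 2·0 = 0

y = (p0:2, p1:3, p2:1, p3:2, p4:2)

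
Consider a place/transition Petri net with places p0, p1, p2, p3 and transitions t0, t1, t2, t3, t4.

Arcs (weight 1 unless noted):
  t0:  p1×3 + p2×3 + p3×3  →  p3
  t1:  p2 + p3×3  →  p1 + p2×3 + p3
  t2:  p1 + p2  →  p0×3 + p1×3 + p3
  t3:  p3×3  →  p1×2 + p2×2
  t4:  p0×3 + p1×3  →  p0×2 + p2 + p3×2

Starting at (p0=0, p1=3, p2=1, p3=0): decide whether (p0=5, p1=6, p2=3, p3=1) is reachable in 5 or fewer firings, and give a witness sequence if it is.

depth 0: 1 marking
depth 1: 2 markings reached so far
depth 2: 3 markings reached so far
depth 3: 6 markings reached so far
depth 4: 9 markings reached so far
depth 5: 14 markings reached so far
target is not among the 14 markings reachable within 5 steps

NO — not reachable within 5 firings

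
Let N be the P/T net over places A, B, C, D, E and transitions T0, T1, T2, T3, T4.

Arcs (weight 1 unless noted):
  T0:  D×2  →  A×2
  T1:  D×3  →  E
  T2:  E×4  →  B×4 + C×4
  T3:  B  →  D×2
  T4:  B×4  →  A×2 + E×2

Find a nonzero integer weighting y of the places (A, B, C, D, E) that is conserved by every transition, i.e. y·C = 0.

Incidence matrix C (rows=places, cols=transitions):
       T0   T1   T2   T3   T4
    A   2    0    0    0    2
    B   0    0    4   -1   -4
    C   0    0    4    0    0
    D  -2   -3    0    2    0
    E   0    1   -4    0    2

Candidate y = [1, 2, 1, 1, 3]; check y·C column-wise:
  col T0: 1·2 + 2·0 + 1·0 + 1·-2 + 3·0 = 0
  col T1: 1·0 + 2·0 + 1·0 + 1·-3 + 3·1 = 0
  col T2: 1·0 + 2·4 + 1·4 + 1·0 + 3·-4 = 0
  col T3: 1·0 + 2·-1 + 1·0 + 1·2 + 3·0 = 0
  col T4: 1·2 + 2·-4 + 1·0 + 1·0 + 3·2 = 0

y = (A:1, B:2, C:1, D:1, E:3)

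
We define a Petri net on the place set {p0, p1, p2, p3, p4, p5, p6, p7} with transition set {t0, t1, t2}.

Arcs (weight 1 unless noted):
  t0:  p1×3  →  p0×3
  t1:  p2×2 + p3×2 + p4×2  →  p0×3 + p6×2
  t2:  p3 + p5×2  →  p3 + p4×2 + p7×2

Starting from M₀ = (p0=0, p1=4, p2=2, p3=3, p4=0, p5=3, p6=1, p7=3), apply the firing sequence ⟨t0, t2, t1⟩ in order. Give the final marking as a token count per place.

(p0=6, p1=1, p2=0, p3=1, p4=0, p5=1, p6=3, p7=5)

step 1: fire t0:  (p0=0, p1=4, p2=2, p3=3, p4=0, p5=3, p6=1, p7=3) → (p0=3, p1=1, p2=2, p3=3, p4=0, p5=3, p6=1, p7=3)
step 2: fire t2:  (p0=3, p1=1, p2=2, p3=3, p4=0, p5=3, p6=1, p7=3) → (p0=3, p1=1, p2=2, p3=3, p4=2, p5=1, p6=1, p7=5)
step 3: fire t1:  (p0=3, p1=1, p2=2, p3=3, p4=2, p5=1, p6=1, p7=5) → (p0=6, p1=1, p2=0, p3=1, p4=0, p5=1, p6=3, p7=5)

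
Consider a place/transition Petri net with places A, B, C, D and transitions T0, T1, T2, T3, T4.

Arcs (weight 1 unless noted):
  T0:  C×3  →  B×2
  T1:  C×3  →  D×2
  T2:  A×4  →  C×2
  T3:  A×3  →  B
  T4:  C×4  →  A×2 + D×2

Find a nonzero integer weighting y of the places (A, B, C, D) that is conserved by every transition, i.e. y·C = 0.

Incidence matrix C (rows=places, cols=transitions):
       T0   T1   T2   T3   T4
    A   0    0   -4   -3    2
    B   2    0    0    1    0
    C  -3   -3    2    0   -4
    D   0    2    0    0    2

Candidate y = [1, 3, 2, 3]; check y·C column-wise:
  col T0: 1·0 + 3·2 + 2·-3 + 3·0 = 0
  col T1: 1·0 + 3·0 + 2·-3 + 3·2 = 0
  col T2: 1·-4 + 3·0 + 2·2 + 3·0 = 0
  col T3: 1·-3 + 3·1 + 2·0 + 3·0 = 0
  col T4: 1·2 + 3·0 + 2·-4 + 3·2 = 0

y = (A:1, B:3, C:2, D:3)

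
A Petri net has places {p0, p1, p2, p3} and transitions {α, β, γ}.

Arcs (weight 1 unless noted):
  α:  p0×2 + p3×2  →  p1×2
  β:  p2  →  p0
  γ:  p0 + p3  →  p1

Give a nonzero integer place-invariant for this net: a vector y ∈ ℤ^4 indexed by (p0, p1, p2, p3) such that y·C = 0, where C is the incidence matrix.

y = (p0:1, p1:1, p2:1, p3:0)

Incidence matrix C (rows=places, cols=transitions):
        α    β    γ
   p0  -2    1   -1
   p1   2    0    1
   p2   0   -1    0
   p3  -2    0   -1

Candidate y = [1, 1, 1, 0]; check y·C column-wise:
  col α: 1·-2 + 1·2 + 1·0 + 0·-2 = 0
  col β: 1·1 + 1·0 + 1·-1 = 0
  col γ: 1·-1 + 1·1 + 1·0 + 0·-1 = 0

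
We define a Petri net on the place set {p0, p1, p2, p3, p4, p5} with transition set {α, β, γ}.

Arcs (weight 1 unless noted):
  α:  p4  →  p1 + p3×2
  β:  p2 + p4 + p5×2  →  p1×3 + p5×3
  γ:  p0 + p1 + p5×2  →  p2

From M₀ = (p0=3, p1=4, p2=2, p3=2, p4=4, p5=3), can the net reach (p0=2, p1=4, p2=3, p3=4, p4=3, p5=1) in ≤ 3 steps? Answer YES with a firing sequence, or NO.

YES — reachable via ⟨α, γ⟩ (2 firings)

step 1: fire α:  (p0=3, p1=4, p2=2, p3=2, p4=4, p5=3) → (p0=3, p1=5, p2=2, p3=4, p4=3, p5=3)
step 2: fire γ:  (p0=3, p1=5, p2=2, p3=4, p4=3, p5=3) → (p0=2, p1=4, p2=3, p3=4, p4=3, p5=1)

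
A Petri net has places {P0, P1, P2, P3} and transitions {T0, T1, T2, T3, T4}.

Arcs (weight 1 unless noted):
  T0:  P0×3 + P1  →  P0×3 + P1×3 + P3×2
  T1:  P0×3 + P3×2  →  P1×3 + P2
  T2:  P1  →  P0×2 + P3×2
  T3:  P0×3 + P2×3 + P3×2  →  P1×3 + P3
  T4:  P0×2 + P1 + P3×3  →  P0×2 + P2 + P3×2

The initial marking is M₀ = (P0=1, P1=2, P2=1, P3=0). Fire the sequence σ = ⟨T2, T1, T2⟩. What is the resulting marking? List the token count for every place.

step 1: fire T2:  (P0=1, P1=2, P2=1, P3=0) → (P0=3, P1=1, P2=1, P3=2)
step 2: fire T1:  (P0=3, P1=1, P2=1, P3=2) → (P0=0, P1=4, P2=2, P3=0)
step 3: fire T2:  (P0=0, P1=4, P2=2, P3=0) → (P0=2, P1=3, P2=2, P3=2)

(P0=2, P1=3, P2=2, P3=2)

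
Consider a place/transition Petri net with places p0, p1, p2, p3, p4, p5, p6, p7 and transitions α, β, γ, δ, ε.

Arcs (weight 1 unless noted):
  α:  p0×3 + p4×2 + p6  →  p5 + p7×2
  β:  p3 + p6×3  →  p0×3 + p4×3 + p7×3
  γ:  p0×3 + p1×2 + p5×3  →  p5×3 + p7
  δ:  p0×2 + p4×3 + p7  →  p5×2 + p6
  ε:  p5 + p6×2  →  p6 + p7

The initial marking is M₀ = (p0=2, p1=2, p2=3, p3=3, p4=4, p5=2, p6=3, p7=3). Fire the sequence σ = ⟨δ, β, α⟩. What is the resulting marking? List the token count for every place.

(p0=0, p1=2, p2=3, p3=2, p4=2, p5=5, p6=0, p7=7)

step 1: fire δ:  (p0=2, p1=2, p2=3, p3=3, p4=4, p5=2, p6=3, p7=3) → (p0=0, p1=2, p2=3, p3=3, p4=1, p5=4, p6=4, p7=2)
step 2: fire β:  (p0=0, p1=2, p2=3, p3=3, p4=1, p5=4, p6=4, p7=2) → (p0=3, p1=2, p2=3, p3=2, p4=4, p5=4, p6=1, p7=5)
step 3: fire α:  (p0=3, p1=2, p2=3, p3=2, p4=4, p5=4, p6=1, p7=5) → (p0=0, p1=2, p2=3, p3=2, p4=2, p5=5, p6=0, p7=7)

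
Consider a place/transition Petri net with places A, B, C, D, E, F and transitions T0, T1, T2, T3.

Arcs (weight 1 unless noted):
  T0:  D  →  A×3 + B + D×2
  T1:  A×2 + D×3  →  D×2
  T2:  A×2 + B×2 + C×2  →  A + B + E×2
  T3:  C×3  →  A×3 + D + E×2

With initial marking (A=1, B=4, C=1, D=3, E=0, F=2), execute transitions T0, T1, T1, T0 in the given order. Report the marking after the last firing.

(A=3, B=6, C=1, D=3, E=0, F=2)

step 1: fire T0:  (A=1, B=4, C=1, D=3, E=0, F=2) → (A=4, B=5, C=1, D=4, E=0, F=2)
step 2: fire T1:  (A=4, B=5, C=1, D=4, E=0, F=2) → (A=2, B=5, C=1, D=3, E=0, F=2)
step 3: fire T1:  (A=2, B=5, C=1, D=3, E=0, F=2) → (A=0, B=5, C=1, D=2, E=0, F=2)
step 4: fire T0:  (A=0, B=5, C=1, D=2, E=0, F=2) → (A=3, B=6, C=1, D=3, E=0, F=2)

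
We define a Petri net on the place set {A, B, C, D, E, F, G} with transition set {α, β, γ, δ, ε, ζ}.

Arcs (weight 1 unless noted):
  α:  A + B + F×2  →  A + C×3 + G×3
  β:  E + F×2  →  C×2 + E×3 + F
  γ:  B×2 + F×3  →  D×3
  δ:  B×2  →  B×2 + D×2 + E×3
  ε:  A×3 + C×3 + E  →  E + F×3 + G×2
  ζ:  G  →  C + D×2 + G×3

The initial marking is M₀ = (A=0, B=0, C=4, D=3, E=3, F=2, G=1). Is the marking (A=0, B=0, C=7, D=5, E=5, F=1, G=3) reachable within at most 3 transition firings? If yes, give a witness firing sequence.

step 1: fire β:  (A=0, B=0, C=4, D=3, E=3, F=2, G=1) → (A=0, B=0, C=6, D=3, E=5, F=1, G=1)
step 2: fire ζ:  (A=0, B=0, C=6, D=3, E=5, F=1, G=1) → (A=0, B=0, C=7, D=5, E=5, F=1, G=3)

YES — reachable via ⟨β, ζ⟩ (2 firings)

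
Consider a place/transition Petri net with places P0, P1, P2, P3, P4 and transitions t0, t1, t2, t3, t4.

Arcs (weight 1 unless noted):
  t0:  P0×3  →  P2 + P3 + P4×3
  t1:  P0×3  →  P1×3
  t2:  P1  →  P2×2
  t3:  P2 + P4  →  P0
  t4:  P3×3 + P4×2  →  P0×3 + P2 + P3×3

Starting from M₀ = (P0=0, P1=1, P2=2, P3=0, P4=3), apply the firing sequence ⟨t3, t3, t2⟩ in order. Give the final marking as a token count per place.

(P0=2, P1=0, P2=2, P3=0, P4=1)

step 1: fire t3:  (P0=0, P1=1, P2=2, P3=0, P4=3) → (P0=1, P1=1, P2=1, P3=0, P4=2)
step 2: fire t3:  (P0=1, P1=1, P2=1, P3=0, P4=2) → (P0=2, P1=1, P2=0, P3=0, P4=1)
step 3: fire t2:  (P0=2, P1=1, P2=0, P3=0, P4=1) → (P0=2, P1=0, P2=2, P3=0, P4=1)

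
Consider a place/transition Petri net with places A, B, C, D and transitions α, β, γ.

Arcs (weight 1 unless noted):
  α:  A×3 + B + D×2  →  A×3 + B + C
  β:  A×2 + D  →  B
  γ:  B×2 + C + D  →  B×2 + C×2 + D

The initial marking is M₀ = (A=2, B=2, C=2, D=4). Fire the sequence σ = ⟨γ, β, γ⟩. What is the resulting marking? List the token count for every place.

(A=0, B=3, C=4, D=3)

step 1: fire γ:  (A=2, B=2, C=2, D=4) → (A=2, B=2, C=3, D=4)
step 2: fire β:  (A=2, B=2, C=3, D=4) → (A=0, B=3, C=3, D=3)
step 3: fire γ:  (A=0, B=3, C=3, D=3) → (A=0, B=3, C=4, D=3)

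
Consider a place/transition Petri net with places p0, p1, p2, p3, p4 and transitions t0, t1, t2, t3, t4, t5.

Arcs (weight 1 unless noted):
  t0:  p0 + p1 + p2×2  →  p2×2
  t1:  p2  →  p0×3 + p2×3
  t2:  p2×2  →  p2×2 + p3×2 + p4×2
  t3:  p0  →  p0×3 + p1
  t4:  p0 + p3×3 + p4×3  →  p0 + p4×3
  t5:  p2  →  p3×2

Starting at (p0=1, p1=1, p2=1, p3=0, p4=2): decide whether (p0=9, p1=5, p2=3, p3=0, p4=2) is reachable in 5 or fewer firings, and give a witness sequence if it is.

NO — not reachable within 5 firings

depth 0: 1 marking
depth 1: 4 markings reached so far
depth 2: 11 markings reached so far
depth 3: 27 markings reached so far
depth 4: 62 markings reached so far
depth 5: 131 markings reached so far
target is not among the 131 markings reachable within 5 steps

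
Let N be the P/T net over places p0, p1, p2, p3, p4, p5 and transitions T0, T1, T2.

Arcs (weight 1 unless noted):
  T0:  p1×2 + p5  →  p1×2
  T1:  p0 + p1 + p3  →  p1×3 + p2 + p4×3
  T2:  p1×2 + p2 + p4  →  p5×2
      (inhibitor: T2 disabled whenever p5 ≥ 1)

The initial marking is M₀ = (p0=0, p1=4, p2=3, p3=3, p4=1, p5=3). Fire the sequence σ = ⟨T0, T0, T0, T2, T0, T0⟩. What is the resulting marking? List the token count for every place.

step 1: fire T0:  (p0=0, p1=4, p2=3, p3=3, p4=1, p5=3) → (p0=0, p1=4, p2=3, p3=3, p4=1, p5=2)
step 2: fire T0:  (p0=0, p1=4, p2=3, p3=3, p4=1, p5=2) → (p0=0, p1=4, p2=3, p3=3, p4=1, p5=1)
step 3: fire T0:  (p0=0, p1=4, p2=3, p3=3, p4=1, p5=1) → (p0=0, p1=4, p2=3, p3=3, p4=1, p5=0)
step 4: fire T2:  (p0=0, p1=4, p2=3, p3=3, p4=1, p5=0) → (p0=0, p1=2, p2=2, p3=3, p4=0, p5=2)
step 5: fire T0:  (p0=0, p1=2, p2=2, p3=3, p4=0, p5=2) → (p0=0, p1=2, p2=2, p3=3, p4=0, p5=1)
step 6: fire T0:  (p0=0, p1=2, p2=2, p3=3, p4=0, p5=1) → (p0=0, p1=2, p2=2, p3=3, p4=0, p5=0)

(p0=0, p1=2, p2=2, p3=3, p4=0, p5=0)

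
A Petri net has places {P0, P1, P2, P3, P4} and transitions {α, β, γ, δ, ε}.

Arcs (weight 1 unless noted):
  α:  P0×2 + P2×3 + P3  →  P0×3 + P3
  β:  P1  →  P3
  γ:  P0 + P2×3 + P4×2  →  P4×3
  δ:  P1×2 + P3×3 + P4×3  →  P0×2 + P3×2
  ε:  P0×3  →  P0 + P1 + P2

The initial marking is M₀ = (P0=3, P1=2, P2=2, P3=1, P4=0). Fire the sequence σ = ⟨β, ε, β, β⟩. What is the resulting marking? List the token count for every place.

step 1: fire β:  (P0=3, P1=2, P2=2, P3=1, P4=0) → (P0=3, P1=1, P2=2, P3=2, P4=0)
step 2: fire ε:  (P0=3, P1=1, P2=2, P3=2, P4=0) → (P0=1, P1=2, P2=3, P3=2, P4=0)
step 3: fire β:  (P0=1, P1=2, P2=3, P3=2, P4=0) → (P0=1, P1=1, P2=3, P3=3, P4=0)
step 4: fire β:  (P0=1, P1=1, P2=3, P3=3, P4=0) → (P0=1, P1=0, P2=3, P3=4, P4=0)

(P0=1, P1=0, P2=3, P3=4, P4=0)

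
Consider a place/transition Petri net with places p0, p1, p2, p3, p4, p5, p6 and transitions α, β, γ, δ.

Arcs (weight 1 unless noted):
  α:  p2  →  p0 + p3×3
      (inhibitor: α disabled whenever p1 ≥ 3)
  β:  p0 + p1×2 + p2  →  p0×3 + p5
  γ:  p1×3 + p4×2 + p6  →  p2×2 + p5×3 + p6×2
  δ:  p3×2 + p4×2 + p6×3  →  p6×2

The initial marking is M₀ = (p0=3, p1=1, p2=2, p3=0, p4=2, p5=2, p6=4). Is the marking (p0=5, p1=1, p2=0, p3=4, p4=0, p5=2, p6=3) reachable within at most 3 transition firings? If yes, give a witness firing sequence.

step 1: fire α:  (p0=3, p1=1, p2=2, p3=0, p4=2, p5=2, p6=4) → (p0=4, p1=1, p2=1, p3=3, p4=2, p5=2, p6=4)
step 2: fire α:  (p0=4, p1=1, p2=1, p3=3, p4=2, p5=2, p6=4) → (p0=5, p1=1, p2=0, p3=6, p4=2, p5=2, p6=4)
step 3: fire δ:  (p0=5, p1=1, p2=0, p3=6, p4=2, p5=2, p6=4) → (p0=5, p1=1, p2=0, p3=4, p4=0, p5=2, p6=3)

YES — reachable via ⟨α, α, δ⟩ (3 firings)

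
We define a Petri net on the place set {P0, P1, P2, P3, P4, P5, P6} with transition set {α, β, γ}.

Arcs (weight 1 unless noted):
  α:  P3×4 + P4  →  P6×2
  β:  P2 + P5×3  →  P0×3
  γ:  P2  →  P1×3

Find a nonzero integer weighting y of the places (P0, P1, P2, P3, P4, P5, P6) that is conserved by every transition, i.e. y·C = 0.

y = (P0:1, P1:1, P2:3, P3:0, P4:0, P5:0, P6:0)

Incidence matrix C (rows=places, cols=transitions):
        α    β    γ
   P0   0    3    0
   P1   0    0    3
   P2   0   -1   -1
   P3  -4    0    0
   P4  -1    0    0
   P5   0   -3    0
   P6   2    0    0

Candidate y = [1, 1, 3, 0, 0, 0, 0]; check y·C column-wise:
  col α: 1·0 + 1·0 + 3·0 + 0·-4 + 0·-1 + 0·2 = 0
  col β: 1·3 + 1·0 + 3·-1 + 0·-3 = 0
  col γ: 1·0 + 1·3 + 3·-1 = 0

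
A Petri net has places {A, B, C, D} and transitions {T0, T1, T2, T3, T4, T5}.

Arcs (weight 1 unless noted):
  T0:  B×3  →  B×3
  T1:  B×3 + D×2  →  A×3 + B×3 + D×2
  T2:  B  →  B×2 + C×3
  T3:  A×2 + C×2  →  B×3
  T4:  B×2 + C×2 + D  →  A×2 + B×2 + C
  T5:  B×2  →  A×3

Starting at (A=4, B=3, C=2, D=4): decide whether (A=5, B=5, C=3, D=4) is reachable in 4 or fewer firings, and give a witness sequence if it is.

step 1: fire T2:  (A=4, B=3, C=2, D=4) → (A=4, B=4, C=5, D=4)
step 2: fire T3:  (A=4, B=4, C=5, D=4) → (A=2, B=7, C=3, D=4)
step 3: fire T5:  (A=2, B=7, C=3, D=4) → (A=5, B=5, C=3, D=4)

YES — reachable via ⟨T2, T3, T5⟩ (3 firings)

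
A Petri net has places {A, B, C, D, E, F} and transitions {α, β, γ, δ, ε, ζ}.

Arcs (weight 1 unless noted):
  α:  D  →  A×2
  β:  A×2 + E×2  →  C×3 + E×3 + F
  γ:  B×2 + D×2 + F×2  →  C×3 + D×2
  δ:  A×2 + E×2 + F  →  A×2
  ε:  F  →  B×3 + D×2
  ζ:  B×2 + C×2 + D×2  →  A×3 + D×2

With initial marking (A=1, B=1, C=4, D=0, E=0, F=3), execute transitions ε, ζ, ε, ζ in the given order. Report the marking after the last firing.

step 1: fire ε:  (A=1, B=1, C=4, D=0, E=0, F=3) → (A=1, B=4, C=4, D=2, E=0, F=2)
step 2: fire ζ:  (A=1, B=4, C=4, D=2, E=0, F=2) → (A=4, B=2, C=2, D=2, E=0, F=2)
step 3: fire ε:  (A=4, B=2, C=2, D=2, E=0, F=2) → (A=4, B=5, C=2, D=4, E=0, F=1)
step 4: fire ζ:  (A=4, B=5, C=2, D=4, E=0, F=1) → (A=7, B=3, C=0, D=4, E=0, F=1)

(A=7, B=3, C=0, D=4, E=0, F=1)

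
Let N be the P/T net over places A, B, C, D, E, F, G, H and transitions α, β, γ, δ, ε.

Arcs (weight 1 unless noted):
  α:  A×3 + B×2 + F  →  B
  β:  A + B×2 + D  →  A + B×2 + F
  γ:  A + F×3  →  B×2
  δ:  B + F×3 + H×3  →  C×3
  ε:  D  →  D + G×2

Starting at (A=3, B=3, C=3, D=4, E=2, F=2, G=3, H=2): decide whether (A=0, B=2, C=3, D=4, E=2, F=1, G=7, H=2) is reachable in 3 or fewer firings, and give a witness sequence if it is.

YES — reachable via ⟨α, ε, ε⟩ (3 firings)

step 1: fire α:  (A=3, B=3, C=3, D=4, E=2, F=2, G=3, H=2) → (A=0, B=2, C=3, D=4, E=2, F=1, G=3, H=2)
step 2: fire ε:  (A=0, B=2, C=3, D=4, E=2, F=1, G=3, H=2) → (A=0, B=2, C=3, D=4, E=2, F=1, G=5, H=2)
step 3: fire ε:  (A=0, B=2, C=3, D=4, E=2, F=1, G=5, H=2) → (A=0, B=2, C=3, D=4, E=2, F=1, G=7, H=2)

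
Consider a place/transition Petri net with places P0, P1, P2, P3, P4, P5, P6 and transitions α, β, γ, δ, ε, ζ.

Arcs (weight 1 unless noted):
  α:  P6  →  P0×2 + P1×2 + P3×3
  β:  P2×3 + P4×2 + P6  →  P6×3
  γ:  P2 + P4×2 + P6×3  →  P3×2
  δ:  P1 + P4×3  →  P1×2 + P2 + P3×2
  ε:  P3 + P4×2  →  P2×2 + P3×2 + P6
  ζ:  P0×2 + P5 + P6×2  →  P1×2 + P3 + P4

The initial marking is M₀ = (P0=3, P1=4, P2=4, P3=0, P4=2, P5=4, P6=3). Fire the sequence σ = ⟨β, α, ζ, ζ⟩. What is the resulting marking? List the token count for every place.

(P0=1, P1=10, P2=1, P3=5, P4=2, P5=2, P6=0)

step 1: fire β:  (P0=3, P1=4, P2=4, P3=0, P4=2, P5=4, P6=3) → (P0=3, P1=4, P2=1, P3=0, P4=0, P5=4, P6=5)
step 2: fire α:  (P0=3, P1=4, P2=1, P3=0, P4=0, P5=4, P6=5) → (P0=5, P1=6, P2=1, P3=3, P4=0, P5=4, P6=4)
step 3: fire ζ:  (P0=5, P1=6, P2=1, P3=3, P4=0, P5=4, P6=4) → (P0=3, P1=8, P2=1, P3=4, P4=1, P5=3, P6=2)
step 4: fire ζ:  (P0=3, P1=8, P2=1, P3=4, P4=1, P5=3, P6=2) → (P0=1, P1=10, P2=1, P3=5, P4=2, P5=2, P6=0)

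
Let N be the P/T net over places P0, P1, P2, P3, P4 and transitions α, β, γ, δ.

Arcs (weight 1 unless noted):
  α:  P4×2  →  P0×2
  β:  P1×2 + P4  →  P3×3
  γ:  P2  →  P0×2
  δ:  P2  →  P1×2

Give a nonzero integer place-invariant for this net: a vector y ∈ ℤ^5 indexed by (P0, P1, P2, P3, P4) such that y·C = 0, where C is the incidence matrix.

Incidence matrix C (rows=places, cols=transitions):
        α    β    γ    δ
   P0   2    0    2    0
   P1   0   -2    0    2
   P2   0    0   -1   -1
   P3   0    3    0    0
   P4  -2   -1    0    0

Candidate y = [1, 1, 2, 1, 1]; check y·C column-wise:
  col α: 1·2 + 1·0 + 2·0 + 1·0 + 1·-2 = 0
  col β: 1·0 + 1·-2 + 2·0 + 1·3 + 1·-1 = 0
  col γ: 1·2 + 1·0 + 2·-1 + 1·0 + 1·0 = 0
  col δ: 1·0 + 1·2 + 2·-1 + 1·0 + 1·0 = 0

y = (P0:1, P1:1, P2:2, P3:1, P4:1)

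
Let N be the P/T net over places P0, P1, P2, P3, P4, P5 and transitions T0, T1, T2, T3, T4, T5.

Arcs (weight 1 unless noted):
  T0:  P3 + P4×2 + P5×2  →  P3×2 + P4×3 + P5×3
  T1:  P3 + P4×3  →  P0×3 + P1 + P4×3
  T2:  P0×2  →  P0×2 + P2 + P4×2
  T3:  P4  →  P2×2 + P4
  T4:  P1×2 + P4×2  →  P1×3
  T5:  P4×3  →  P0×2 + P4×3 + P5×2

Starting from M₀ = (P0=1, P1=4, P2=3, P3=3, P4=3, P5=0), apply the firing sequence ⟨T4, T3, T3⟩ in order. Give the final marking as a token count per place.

(P0=1, P1=5, P2=7, P3=3, P4=1, P5=0)

step 1: fire T4:  (P0=1, P1=4, P2=3, P3=3, P4=3, P5=0) → (P0=1, P1=5, P2=3, P3=3, P4=1, P5=0)
step 2: fire T3:  (P0=1, P1=5, P2=3, P3=3, P4=1, P5=0) → (P0=1, P1=5, P2=5, P3=3, P4=1, P5=0)
step 3: fire T3:  (P0=1, P1=5, P2=5, P3=3, P4=1, P5=0) → (P0=1, P1=5, P2=7, P3=3, P4=1, P5=0)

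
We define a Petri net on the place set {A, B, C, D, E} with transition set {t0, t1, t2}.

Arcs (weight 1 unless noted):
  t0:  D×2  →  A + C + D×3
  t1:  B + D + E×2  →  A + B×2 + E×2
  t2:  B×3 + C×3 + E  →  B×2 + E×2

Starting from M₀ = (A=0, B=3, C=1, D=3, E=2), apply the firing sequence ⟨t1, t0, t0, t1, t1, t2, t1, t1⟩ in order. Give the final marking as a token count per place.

(A=7, B=7, C=0, D=0, E=3)

step 1: fire t1:  (A=0, B=3, C=1, D=3, E=2) → (A=1, B=4, C=1, D=2, E=2)
step 2: fire t0:  (A=1, B=4, C=1, D=2, E=2) → (A=2, B=4, C=2, D=3, E=2)
step 3: fire t0:  (A=2, B=4, C=2, D=3, E=2) → (A=3, B=4, C=3, D=4, E=2)
step 4: fire t1:  (A=3, B=4, C=3, D=4, E=2) → (A=4, B=5, C=3, D=3, E=2)
step 5: fire t1:  (A=4, B=5, C=3, D=3, E=2) → (A=5, B=6, C=3, D=2, E=2)
step 6: fire t2:  (A=5, B=6, C=3, D=2, E=2) → (A=5, B=5, C=0, D=2, E=3)
step 7: fire t1:  (A=5, B=5, C=0, D=2, E=3) → (A=6, B=6, C=0, D=1, E=3)
step 8: fire t1:  (A=6, B=6, C=0, D=1, E=3) → (A=7, B=7, C=0, D=0, E=3)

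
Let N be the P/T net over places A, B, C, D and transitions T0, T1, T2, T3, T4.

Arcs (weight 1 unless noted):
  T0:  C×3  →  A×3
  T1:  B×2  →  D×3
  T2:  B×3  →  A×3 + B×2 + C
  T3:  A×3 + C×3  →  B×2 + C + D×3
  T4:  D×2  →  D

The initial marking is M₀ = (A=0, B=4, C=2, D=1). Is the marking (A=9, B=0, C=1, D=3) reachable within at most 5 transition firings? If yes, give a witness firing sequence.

step 1: fire T2:  (A=0, B=4, C=2, D=1) → (A=3, B=3, C=3, D=1)
step 2: fire T0:  (A=3, B=3, C=3, D=1) → (A=6, B=3, C=0, D=1)
step 3: fire T2:  (A=6, B=3, C=0, D=1) → (A=9, B=2, C=1, D=1)
step 4: fire T1:  (A=9, B=2, C=1, D=1) → (A=9, B=0, C=1, D=4)
step 5: fire T4:  (A=9, B=0, C=1, D=4) → (A=9, B=0, C=1, D=3)

YES — reachable via ⟨T2, T0, T2, T1, T4⟩ (5 firings)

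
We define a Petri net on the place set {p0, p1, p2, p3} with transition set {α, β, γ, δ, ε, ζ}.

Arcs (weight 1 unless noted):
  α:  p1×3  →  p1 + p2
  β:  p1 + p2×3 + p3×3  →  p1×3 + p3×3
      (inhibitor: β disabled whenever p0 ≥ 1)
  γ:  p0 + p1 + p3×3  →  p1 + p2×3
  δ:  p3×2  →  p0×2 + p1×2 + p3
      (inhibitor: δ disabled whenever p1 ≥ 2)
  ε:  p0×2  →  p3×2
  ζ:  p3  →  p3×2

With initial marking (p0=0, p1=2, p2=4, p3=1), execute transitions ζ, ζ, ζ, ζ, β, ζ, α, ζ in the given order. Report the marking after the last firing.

step 1: fire ζ:  (p0=0, p1=2, p2=4, p3=1) → (p0=0, p1=2, p2=4, p3=2)
step 2: fire ζ:  (p0=0, p1=2, p2=4, p3=2) → (p0=0, p1=2, p2=4, p3=3)
step 3: fire ζ:  (p0=0, p1=2, p2=4, p3=3) → (p0=0, p1=2, p2=4, p3=4)
step 4: fire ζ:  (p0=0, p1=2, p2=4, p3=4) → (p0=0, p1=2, p2=4, p3=5)
step 5: fire β:  (p0=0, p1=2, p2=4, p3=5) → (p0=0, p1=4, p2=1, p3=5)
step 6: fire ζ:  (p0=0, p1=4, p2=1, p3=5) → (p0=0, p1=4, p2=1, p3=6)
step 7: fire α:  (p0=0, p1=4, p2=1, p3=6) → (p0=0, p1=2, p2=2, p3=6)
step 8: fire ζ:  (p0=0, p1=2, p2=2, p3=6) → (p0=0, p1=2, p2=2, p3=7)

(p0=0, p1=2, p2=2, p3=7)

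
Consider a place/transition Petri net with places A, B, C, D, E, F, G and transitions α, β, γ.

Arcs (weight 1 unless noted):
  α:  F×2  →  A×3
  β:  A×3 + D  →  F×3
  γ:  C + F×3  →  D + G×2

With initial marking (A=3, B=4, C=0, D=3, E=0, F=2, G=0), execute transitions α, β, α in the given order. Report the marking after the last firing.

step 1: fire α:  (A=3, B=4, C=0, D=3, E=0, F=2, G=0) → (A=6, B=4, C=0, D=3, E=0, F=0, G=0)
step 2: fire β:  (A=6, B=4, C=0, D=3, E=0, F=0, G=0) → (A=3, B=4, C=0, D=2, E=0, F=3, G=0)
step 3: fire α:  (A=3, B=4, C=0, D=2, E=0, F=3, G=0) → (A=6, B=4, C=0, D=2, E=0, F=1, G=0)

(A=6, B=4, C=0, D=2, E=0, F=1, G=0)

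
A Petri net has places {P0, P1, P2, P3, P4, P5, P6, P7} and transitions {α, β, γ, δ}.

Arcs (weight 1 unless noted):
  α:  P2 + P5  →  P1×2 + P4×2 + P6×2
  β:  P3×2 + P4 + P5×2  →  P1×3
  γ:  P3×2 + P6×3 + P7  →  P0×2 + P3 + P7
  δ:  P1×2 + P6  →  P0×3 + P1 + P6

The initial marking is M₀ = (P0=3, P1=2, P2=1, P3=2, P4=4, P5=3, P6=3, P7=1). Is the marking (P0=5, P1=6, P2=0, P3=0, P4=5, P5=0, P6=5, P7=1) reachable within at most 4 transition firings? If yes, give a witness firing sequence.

depth 0: 1 marking
depth 1: 5 markings reached so far
depth 2: 10 markings reached so far
depth 3: 14 markings reached so far
depth 4: 18 markings reached so far
target is not among the 18 markings reachable within 4 steps

NO — not reachable within 4 firings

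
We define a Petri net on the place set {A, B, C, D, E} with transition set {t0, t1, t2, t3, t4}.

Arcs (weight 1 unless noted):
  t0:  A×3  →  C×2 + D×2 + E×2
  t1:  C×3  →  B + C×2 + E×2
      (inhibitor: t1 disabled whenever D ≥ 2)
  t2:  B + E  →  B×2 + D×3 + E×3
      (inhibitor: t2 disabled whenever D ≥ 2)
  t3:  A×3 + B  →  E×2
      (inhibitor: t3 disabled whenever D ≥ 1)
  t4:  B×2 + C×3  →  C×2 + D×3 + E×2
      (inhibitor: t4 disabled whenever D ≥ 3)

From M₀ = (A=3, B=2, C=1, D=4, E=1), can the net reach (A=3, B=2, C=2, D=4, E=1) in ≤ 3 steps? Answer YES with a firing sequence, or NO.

depth 0: 1 marking
depth 1: 2 markings reached so far
depth 2: 2 markings reached so far
(frontier empty at depth 2; search complete)
target is not among the 2 markings reachable within 3 steps

NO — not reachable within 3 firings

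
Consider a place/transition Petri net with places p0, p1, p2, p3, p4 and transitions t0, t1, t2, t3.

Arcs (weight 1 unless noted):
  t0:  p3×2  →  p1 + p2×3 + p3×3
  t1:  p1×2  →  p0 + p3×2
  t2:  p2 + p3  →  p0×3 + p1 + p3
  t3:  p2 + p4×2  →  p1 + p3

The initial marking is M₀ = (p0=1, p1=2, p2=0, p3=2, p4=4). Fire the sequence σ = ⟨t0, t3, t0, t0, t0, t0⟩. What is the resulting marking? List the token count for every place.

(p0=1, p1=8, p2=14, p3=8, p4=2)

step 1: fire t0:  (p0=1, p1=2, p2=0, p3=2, p4=4) → (p0=1, p1=3, p2=3, p3=3, p4=4)
step 2: fire t3:  (p0=1, p1=3, p2=3, p3=3, p4=4) → (p0=1, p1=4, p2=2, p3=4, p4=2)
step 3: fire t0:  (p0=1, p1=4, p2=2, p3=4, p4=2) → (p0=1, p1=5, p2=5, p3=5, p4=2)
step 4: fire t0:  (p0=1, p1=5, p2=5, p3=5, p4=2) → (p0=1, p1=6, p2=8, p3=6, p4=2)
step 5: fire t0:  (p0=1, p1=6, p2=8, p3=6, p4=2) → (p0=1, p1=7, p2=11, p3=7, p4=2)
step 6: fire t0:  (p0=1, p1=7, p2=11, p3=7, p4=2) → (p0=1, p1=8, p2=14, p3=8, p4=2)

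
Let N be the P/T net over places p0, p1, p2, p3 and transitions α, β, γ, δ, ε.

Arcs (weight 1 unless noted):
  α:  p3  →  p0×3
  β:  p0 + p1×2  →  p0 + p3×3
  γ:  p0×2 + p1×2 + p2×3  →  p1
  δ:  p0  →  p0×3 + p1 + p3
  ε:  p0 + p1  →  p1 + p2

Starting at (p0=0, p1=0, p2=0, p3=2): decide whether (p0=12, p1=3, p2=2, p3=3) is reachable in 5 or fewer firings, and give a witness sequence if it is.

NO — not reachable within 5 firings

depth 0: 1 marking
depth 1: 2 markings reached so far
depth 2: 4 markings reached so far
depth 3: 7 markings reached so far
depth 4: 14 markings reached so far
depth 5: 26 markings reached so far
target is not among the 26 markings reachable within 5 steps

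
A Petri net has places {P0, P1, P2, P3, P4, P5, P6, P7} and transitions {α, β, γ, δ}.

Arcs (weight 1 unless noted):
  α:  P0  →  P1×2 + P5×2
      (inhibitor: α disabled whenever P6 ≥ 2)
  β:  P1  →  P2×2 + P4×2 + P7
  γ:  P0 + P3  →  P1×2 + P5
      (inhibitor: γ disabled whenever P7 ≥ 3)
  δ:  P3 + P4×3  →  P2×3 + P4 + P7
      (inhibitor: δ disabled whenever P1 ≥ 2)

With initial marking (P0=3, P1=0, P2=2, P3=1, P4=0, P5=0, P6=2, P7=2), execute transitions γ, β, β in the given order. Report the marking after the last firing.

(P0=2, P1=0, P2=6, P3=0, P4=4, P5=1, P6=2, P7=4)

step 1: fire γ:  (P0=3, P1=0, P2=2, P3=1, P4=0, P5=0, P6=2, P7=2) → (P0=2, P1=2, P2=2, P3=0, P4=0, P5=1, P6=2, P7=2)
step 2: fire β:  (P0=2, P1=2, P2=2, P3=0, P4=0, P5=1, P6=2, P7=2) → (P0=2, P1=1, P2=4, P3=0, P4=2, P5=1, P6=2, P7=3)
step 3: fire β:  (P0=2, P1=1, P2=4, P3=0, P4=2, P5=1, P6=2, P7=3) → (P0=2, P1=0, P2=6, P3=0, P4=4, P5=1, P6=2, P7=4)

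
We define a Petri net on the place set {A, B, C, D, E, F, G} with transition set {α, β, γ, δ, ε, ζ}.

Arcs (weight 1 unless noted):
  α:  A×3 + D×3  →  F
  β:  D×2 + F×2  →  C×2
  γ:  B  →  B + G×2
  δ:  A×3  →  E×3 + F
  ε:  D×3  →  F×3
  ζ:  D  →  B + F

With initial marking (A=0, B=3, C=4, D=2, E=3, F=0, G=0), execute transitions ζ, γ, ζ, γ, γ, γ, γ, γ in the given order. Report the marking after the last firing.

step 1: fire ζ:  (A=0, B=3, C=4, D=2, E=3, F=0, G=0) → (A=0, B=4, C=4, D=1, E=3, F=1, G=0)
step 2: fire γ:  (A=0, B=4, C=4, D=1, E=3, F=1, G=0) → (A=0, B=4, C=4, D=1, E=3, F=1, G=2)
step 3: fire ζ:  (A=0, B=4, C=4, D=1, E=3, F=1, G=2) → (A=0, B=5, C=4, D=0, E=3, F=2, G=2)
step 4: fire γ:  (A=0, B=5, C=4, D=0, E=3, F=2, G=2) → (A=0, B=5, C=4, D=0, E=3, F=2, G=4)
step 5: fire γ:  (A=0, B=5, C=4, D=0, E=3, F=2, G=4) → (A=0, B=5, C=4, D=0, E=3, F=2, G=6)
step 6: fire γ:  (A=0, B=5, C=4, D=0, E=3, F=2, G=6) → (A=0, B=5, C=4, D=0, E=3, F=2, G=8)
step 7: fire γ:  (A=0, B=5, C=4, D=0, E=3, F=2, G=8) → (A=0, B=5, C=4, D=0, E=3, F=2, G=10)
step 8: fire γ:  (A=0, B=5, C=4, D=0, E=3, F=2, G=10) → (A=0, B=5, C=4, D=0, E=3, F=2, G=12)

(A=0, B=5, C=4, D=0, E=3, F=2, G=12)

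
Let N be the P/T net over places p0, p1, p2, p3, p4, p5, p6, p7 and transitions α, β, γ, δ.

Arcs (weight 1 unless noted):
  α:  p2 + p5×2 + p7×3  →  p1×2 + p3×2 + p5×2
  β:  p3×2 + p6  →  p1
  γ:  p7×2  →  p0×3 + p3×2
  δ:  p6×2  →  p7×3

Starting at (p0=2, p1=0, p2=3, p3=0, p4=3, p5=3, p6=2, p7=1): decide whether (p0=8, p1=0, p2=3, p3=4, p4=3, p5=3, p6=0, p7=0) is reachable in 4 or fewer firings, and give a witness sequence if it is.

YES — reachable via ⟨δ, γ, γ⟩ (3 firings)

step 1: fire δ:  (p0=2, p1=0, p2=3, p3=0, p4=3, p5=3, p6=2, p7=1) → (p0=2, p1=0, p2=3, p3=0, p4=3, p5=3, p6=0, p7=4)
step 2: fire γ:  (p0=2, p1=0, p2=3, p3=0, p4=3, p5=3, p6=0, p7=4) → (p0=5, p1=0, p2=3, p3=2, p4=3, p5=3, p6=0, p7=2)
step 3: fire γ:  (p0=5, p1=0, p2=3, p3=2, p4=3, p5=3, p6=0, p7=2) → (p0=8, p1=0, p2=3, p3=4, p4=3, p5=3, p6=0, p7=0)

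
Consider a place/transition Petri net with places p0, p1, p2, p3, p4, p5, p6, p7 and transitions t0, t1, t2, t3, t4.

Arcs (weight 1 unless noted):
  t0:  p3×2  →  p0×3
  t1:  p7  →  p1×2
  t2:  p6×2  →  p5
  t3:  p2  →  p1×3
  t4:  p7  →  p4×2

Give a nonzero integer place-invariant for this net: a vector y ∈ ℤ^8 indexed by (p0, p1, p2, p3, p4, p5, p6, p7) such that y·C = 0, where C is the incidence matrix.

y = (p0:2, p1:0, p2:0, p3:3, p4:0, p5:0, p6:0, p7:0)

Incidence matrix C (rows=places, cols=transitions):
       t0   t1   t2   t3   t4
   p0   3    0    0    0    0
   p1   0    2    0    3    0
   p2   0    0    0   -1    0
   p3  -2    0    0    0    0
   p4   0    0    0    0    2
   p5   0    0    1    0    0
   p6   0    0   -2    0    0
   p7   0   -1    0    0   -1

Candidate y = [2, 0, 0, 3, 0, 0, 0, 0]; check y·C column-wise:
  col t0: 2·3 + 3·-2 = 0
  col t1: 2·0 + 0·2 + 3·0 + 0·-1 = 0
  col t2: 2·0 + 3·0 + 0·1 + 0·-2 = 0
  col t3: 2·0 + 0·3 + 0·-1 + 3·0 = 0
  col t4: 2·0 + 3·0 + 0·2 + 0·-1 = 0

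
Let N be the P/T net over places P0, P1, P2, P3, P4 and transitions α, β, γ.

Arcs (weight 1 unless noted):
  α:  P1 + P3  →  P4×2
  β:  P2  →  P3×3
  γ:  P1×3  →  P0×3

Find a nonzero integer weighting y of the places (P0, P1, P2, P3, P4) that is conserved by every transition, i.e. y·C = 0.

Incidence matrix C (rows=places, cols=transitions):
        α    β    γ
   P0   0    0    3
   P1  -1    0   -3
   P2   0   -1    0
   P3  -1    3    0
   P4   2    0    0

Candidate y = [1, 1, -3, -1, 0]; check y·C column-wise:
  col α: 1·0 + 1·-1 + -3·0 + -1·-1 + 0·2 = 0
  col β: 1·0 + 1·0 + -3·-1 + -1·3 = 0
  col γ: 1·3 + 1·-3 + -3·0 + -1·0 = 0

y = (P0:1, P1:1, P2:-3, P3:-1, P4:0)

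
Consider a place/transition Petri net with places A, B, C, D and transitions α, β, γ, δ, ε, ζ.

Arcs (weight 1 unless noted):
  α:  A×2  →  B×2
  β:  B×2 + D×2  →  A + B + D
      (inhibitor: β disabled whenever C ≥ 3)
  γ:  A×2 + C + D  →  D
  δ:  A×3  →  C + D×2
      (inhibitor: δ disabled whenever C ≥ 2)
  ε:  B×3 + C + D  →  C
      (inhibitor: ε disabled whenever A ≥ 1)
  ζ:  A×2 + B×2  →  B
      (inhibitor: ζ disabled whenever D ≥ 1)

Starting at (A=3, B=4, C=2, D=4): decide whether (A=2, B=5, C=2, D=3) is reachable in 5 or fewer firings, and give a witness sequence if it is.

step 1: fire α:  (A=3, B=4, C=2, D=4) → (A=1, B=6, C=2, D=4)
step 2: fire β:  (A=1, B=6, C=2, D=4) → (A=2, B=5, C=2, D=3)

YES — reachable via ⟨α, β⟩ (2 firings)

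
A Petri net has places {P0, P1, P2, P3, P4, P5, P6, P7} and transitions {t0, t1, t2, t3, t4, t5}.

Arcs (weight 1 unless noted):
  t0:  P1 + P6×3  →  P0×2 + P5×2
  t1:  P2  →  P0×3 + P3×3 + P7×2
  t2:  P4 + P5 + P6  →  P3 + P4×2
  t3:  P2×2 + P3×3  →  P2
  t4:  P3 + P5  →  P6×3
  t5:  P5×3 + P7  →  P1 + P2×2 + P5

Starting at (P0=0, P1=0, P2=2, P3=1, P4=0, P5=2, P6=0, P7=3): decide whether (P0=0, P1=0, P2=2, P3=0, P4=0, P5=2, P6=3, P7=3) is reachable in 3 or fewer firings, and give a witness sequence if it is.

depth 0: 1 marking
depth 1: 3 markings reached so far
depth 2: 5 markings reached so far
depth 3: 7 markings reached so far
target is not among the 7 markings reachable within 3 steps

NO — not reachable within 3 firings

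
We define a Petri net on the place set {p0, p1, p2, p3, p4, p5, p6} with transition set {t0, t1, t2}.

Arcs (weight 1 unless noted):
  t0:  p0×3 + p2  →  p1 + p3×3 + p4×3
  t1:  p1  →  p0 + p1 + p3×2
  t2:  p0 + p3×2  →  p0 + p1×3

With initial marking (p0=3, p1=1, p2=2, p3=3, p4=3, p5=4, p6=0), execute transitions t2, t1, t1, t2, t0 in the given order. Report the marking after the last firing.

(p0=2, p1=8, p2=1, p3=6, p4=6, p5=4, p6=0)

step 1: fire t2:  (p0=3, p1=1, p2=2, p3=3, p4=3, p5=4, p6=0) → (p0=3, p1=4, p2=2, p3=1, p4=3, p5=4, p6=0)
step 2: fire t1:  (p0=3, p1=4, p2=2, p3=1, p4=3, p5=4, p6=0) → (p0=4, p1=4, p2=2, p3=3, p4=3, p5=4, p6=0)
step 3: fire t1:  (p0=4, p1=4, p2=2, p3=3, p4=3, p5=4, p6=0) → (p0=5, p1=4, p2=2, p3=5, p4=3, p5=4, p6=0)
step 4: fire t2:  (p0=5, p1=4, p2=2, p3=5, p4=3, p5=4, p6=0) → (p0=5, p1=7, p2=2, p3=3, p4=3, p5=4, p6=0)
step 5: fire t0:  (p0=5, p1=7, p2=2, p3=3, p4=3, p5=4, p6=0) → (p0=2, p1=8, p2=1, p3=6, p4=6, p5=4, p6=0)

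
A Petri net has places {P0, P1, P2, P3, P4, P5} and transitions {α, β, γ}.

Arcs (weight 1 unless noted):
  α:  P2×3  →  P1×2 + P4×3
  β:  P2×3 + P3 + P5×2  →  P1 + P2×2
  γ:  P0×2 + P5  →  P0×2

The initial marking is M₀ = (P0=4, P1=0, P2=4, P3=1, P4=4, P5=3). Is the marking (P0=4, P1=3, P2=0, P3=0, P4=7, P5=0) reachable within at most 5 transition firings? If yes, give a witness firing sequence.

YES — reachable via ⟨β, α, γ⟩ (3 firings)

step 1: fire β:  (P0=4, P1=0, P2=4, P3=1, P4=4, P5=3) → (P0=4, P1=1, P2=3, P3=0, P4=4, P5=1)
step 2: fire α:  (P0=4, P1=1, P2=3, P3=0, P4=4, P5=1) → (P0=4, P1=3, P2=0, P3=0, P4=7, P5=1)
step 3: fire γ:  (P0=4, P1=3, P2=0, P3=0, P4=7, P5=1) → (P0=4, P1=3, P2=0, P3=0, P4=7, P5=0)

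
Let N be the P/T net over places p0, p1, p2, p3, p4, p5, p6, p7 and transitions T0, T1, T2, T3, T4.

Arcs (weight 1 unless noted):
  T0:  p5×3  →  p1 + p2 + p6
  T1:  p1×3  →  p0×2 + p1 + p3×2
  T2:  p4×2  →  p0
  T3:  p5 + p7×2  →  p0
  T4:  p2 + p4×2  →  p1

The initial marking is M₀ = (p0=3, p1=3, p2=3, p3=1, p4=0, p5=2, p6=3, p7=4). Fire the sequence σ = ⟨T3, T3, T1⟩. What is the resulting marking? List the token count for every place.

(p0=7, p1=1, p2=3, p3=3, p4=0, p5=0, p6=3, p7=0)

step 1: fire T3:  (p0=3, p1=3, p2=3, p3=1, p4=0, p5=2, p6=3, p7=4) → (p0=4, p1=3, p2=3, p3=1, p4=0, p5=1, p6=3, p7=2)
step 2: fire T3:  (p0=4, p1=3, p2=3, p3=1, p4=0, p5=1, p6=3, p7=2) → (p0=5, p1=3, p2=3, p3=1, p4=0, p5=0, p6=3, p7=0)
step 3: fire T1:  (p0=5, p1=3, p2=3, p3=1, p4=0, p5=0, p6=3, p7=0) → (p0=7, p1=1, p2=3, p3=3, p4=0, p5=0, p6=3, p7=0)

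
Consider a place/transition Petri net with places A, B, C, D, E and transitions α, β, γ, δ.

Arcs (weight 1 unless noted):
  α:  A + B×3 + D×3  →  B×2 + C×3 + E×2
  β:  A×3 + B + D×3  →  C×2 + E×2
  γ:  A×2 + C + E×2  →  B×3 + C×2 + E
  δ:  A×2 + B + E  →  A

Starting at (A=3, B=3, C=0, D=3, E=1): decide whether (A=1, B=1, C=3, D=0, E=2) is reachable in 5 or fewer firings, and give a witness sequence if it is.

YES — reachable via ⟨α, δ⟩ (2 firings)

step 1: fire α:  (A=3, B=3, C=0, D=3, E=1) → (A=2, B=2, C=3, D=0, E=3)
step 2: fire δ:  (A=2, B=2, C=3, D=0, E=3) → (A=1, B=1, C=3, D=0, E=2)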